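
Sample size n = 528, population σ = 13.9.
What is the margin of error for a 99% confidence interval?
Margin of error = 1.56

Margin of error = z* · σ/√n
= 2.576 · 13.9/√528
= 2.576 · 13.9/22.9783
= 1.56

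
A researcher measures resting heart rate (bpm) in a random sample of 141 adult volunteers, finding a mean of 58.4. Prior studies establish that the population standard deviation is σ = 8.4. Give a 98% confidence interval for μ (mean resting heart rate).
(56.75, 60.05)

z-interval (σ known):
z* = 2.326 for 98% confidence

Margin of error = z* · σ/√n = 2.326 · 8.4/√141 = 1.65

CI: (58.4 - 1.65, 58.4 + 1.65) = (56.75, 60.05)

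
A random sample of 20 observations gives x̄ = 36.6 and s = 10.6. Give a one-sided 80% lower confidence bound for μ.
μ ≥ 34.56

Lower bound (one-sided):
t* = 0.861 (one-sided for 80%)
Lower bound = x̄ - t* · s/√n = 36.6 - 0.861 · 10.6/√20 = 34.56

We are 80% confident that μ ≥ 34.56.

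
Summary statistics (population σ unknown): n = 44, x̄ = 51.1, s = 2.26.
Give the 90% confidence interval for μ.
(50.53, 51.67)

t-interval (σ unknown):
df = n - 1 = 43
t* = 1.681 for 90% confidence

Margin of error = t* · s/√n = 1.681 · 2.26/√44 = 0.57

CI: (50.53, 51.67)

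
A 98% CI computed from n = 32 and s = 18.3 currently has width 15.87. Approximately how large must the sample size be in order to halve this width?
n ≈ 128

CI width ∝ 1/√n
To reduce width by factor 2, need √n to grow by 2 → need 2² = 4 times as many samples.

Current: n = 32, width = 15.87
New: n = 128, width ≈ 7.62

Width reduced by factor of 15.87/7.62 = 2.08.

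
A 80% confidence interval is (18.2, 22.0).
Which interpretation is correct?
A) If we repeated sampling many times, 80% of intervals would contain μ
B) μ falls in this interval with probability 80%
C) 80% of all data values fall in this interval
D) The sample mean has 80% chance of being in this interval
A

A) Correct — this is the frequentist long-run coverage interpretation.
B) Wrong — μ is fixed; the randomness lives in the interval, not in μ.
C) Wrong — a CI is about the parameter μ, not individual data values.
D) Wrong — x̄ is observed and sits in the interval by construction.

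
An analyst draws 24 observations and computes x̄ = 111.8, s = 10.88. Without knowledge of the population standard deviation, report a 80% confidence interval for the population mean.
(108.87, 114.73)

t-interval (σ unknown):
df = n - 1 = 23
t* = 1.319 for 80% confidence

Margin of error = t* · s/√n = 1.319 · 10.88/√24 = 2.93

CI: (108.87, 114.73)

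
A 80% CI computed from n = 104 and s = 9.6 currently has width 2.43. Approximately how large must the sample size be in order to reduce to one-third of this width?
n ≈ 936

CI width ∝ 1/√n
To reduce width by factor 3, need √n to grow by 3 → need 3² = 9 times as many samples.

Current: n = 104, width = 2.43
New: n = 936, width ≈ 0.80

Width reduced by factor of 2.43/0.80 = 3.04.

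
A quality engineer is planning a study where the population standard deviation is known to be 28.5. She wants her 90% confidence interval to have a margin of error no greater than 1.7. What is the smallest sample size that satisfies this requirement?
n ≥ 761

For margin E ≤ 1.7:
n ≥ (z* · σ / E)²
n ≥ (1.645 · 28.5 / 1.7)²
n ≥ 760.54

Minimum n = 761 (rounding up)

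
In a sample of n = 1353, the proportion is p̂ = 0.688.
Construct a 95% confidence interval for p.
(0.663, 0.713)

Proportion CI:
SE = √(p̂(1-p̂)/n) = √(0.688 · 0.312 / 1353) = 0.01260

z* = 1.960
Margin = z* · SE = 1.960 · 0.01260 = 0.0247

CI: 0.688 ± 0.0247 = (0.663, 0.713)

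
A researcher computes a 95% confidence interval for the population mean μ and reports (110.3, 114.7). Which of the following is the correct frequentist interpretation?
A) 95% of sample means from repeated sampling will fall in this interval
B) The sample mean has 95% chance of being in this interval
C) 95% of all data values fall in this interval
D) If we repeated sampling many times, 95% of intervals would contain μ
D

A) Wrong — coverage applies to intervals containing μ, not to future x̄ values.
B) Wrong — x̄ is observed and sits in the interval by construction.
C) Wrong — a CI is about the parameter μ, not individual data values.
D) Correct — this is the frequentist long-run coverage interpretation.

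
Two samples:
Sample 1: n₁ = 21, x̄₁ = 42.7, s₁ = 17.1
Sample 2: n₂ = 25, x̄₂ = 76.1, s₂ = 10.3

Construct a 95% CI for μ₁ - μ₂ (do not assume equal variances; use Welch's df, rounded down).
(-42.10, -24.70)

Difference: x̄₁ - x̄₂ = -33.40
SE = √(s₁²/n₁ + s₂²/n₂) = √(17.1²/21 + 10.3²/25) = 4.2624
df = 31.60 → 31 (Welch–Satterthwaite, rounded down)
t* = 2.040

CI: -33.40 ± 2.040 · 4.2624 = -33.40 ± 8.70 = (-42.10, -24.70)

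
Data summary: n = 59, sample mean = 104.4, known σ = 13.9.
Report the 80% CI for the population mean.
(102.08, 106.72)

z-interval (σ known):
z* = 1.282 for 80% confidence

Margin of error = z* · σ/√n = 1.282 · 13.9/√59 = 2.32

CI: (104.4 - 2.32, 104.4 + 2.32) = (102.08, 106.72)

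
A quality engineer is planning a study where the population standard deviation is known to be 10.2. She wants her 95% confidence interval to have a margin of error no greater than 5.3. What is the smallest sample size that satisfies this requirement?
n ≥ 15

For margin E ≤ 5.3:
n ≥ (z* · σ / E)²
n ≥ (1.960 · 10.2 / 5.3)²
n ≥ 14.23

Minimum n = 15 (rounding up)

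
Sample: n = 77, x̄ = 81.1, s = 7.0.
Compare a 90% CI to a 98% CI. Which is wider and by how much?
98% CI is wider by 1.13

df = 76
90% CI: t* = 1.665, (79.77, 82.43), width = 2 · t* · s/√n = 2.66
98% CI: t* = 2.376, (79.20, 83.00), width = 2 · t* · s/√n = 3.79

The 98% CI is wider by 3.79 - 2.66 = 1.13.
Higher confidence requires a wider interval.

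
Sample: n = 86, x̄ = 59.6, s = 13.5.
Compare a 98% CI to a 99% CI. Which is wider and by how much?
99% CI is wider by 0.77

df = 85
98% CI: t* = 2.371, (56.15, 63.05), width = 2 · t* · s/√n = 6.90
99% CI: t* = 2.635, (55.76, 63.44), width = 2 · t* · s/√n = 7.67

The 99% CI is wider by 7.67 - 6.90 = 0.77.
Higher confidence requires a wider interval.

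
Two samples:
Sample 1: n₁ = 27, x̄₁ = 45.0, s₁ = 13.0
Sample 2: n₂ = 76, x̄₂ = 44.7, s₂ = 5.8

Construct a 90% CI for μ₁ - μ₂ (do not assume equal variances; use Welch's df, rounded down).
(-4.10, 4.70)

Difference: x̄₁ - x̄₂ = 0.30
SE = √(s₁²/n₁ + s₂²/n₂) = √(13.0²/27 + 5.8²/76) = 2.5888
df = 29.76 → 29 (Welch–Satterthwaite, rounded down)
t* = 1.699

CI: 0.30 ± 1.699 · 2.5888 = 0.30 ± 4.40 = (-4.10, 4.70)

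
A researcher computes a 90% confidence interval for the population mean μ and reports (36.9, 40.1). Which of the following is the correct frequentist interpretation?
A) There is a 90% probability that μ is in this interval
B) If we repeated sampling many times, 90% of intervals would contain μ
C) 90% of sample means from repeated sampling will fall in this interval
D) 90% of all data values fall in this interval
B

A) Wrong — μ is fixed; the randomness lives in the interval, not in μ.
B) Correct — this is the frequentist long-run coverage interpretation.
C) Wrong — coverage applies to intervals containing μ, not to future x̄ values.
D) Wrong — a CI is about the parameter μ, not individual data values.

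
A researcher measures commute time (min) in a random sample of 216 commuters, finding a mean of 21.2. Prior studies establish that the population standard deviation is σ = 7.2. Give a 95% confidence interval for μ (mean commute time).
(20.24, 22.16)

z-interval (σ known):
z* = 1.960 for 95% confidence

Margin of error = z* · σ/√n = 1.960 · 7.2/√216 = 0.96

CI: (21.2 - 0.96, 21.2 + 0.96) = (20.24, 22.16)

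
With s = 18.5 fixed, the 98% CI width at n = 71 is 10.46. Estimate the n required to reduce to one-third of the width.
n ≈ 639

CI width ∝ 1/√n
To reduce width by factor 3, need √n to grow by 3 → need 3² = 9 times as many samples.

Current: n = 71, width = 10.46
New: n = 639, width ≈ 3.41

Width reduced by factor of 10.46/3.41 = 3.07.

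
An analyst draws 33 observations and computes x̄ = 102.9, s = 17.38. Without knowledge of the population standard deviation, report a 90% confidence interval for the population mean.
(97.77, 108.03)

t-interval (σ unknown):
df = n - 1 = 32
t* = 1.694 for 90% confidence

Margin of error = t* · s/√n = 1.694 · 17.38/√33 = 5.13

CI: (97.77, 108.03)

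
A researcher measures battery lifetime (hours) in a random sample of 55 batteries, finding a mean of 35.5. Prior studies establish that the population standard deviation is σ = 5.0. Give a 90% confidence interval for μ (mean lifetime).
(34.39, 36.61)

z-interval (σ known):
z* = 1.645 for 90% confidence

Margin of error = z* · σ/√n = 1.645 · 5.0/√55 = 1.11

CI: (35.5 - 1.11, 35.5 + 1.11) = (34.39, 36.61)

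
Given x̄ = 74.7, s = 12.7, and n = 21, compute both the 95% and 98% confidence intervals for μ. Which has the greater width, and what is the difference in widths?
98% CI is wider by 2.45

df = 20
95% CI: t* = 2.086, (68.92, 80.48), width = 2 · t* · s/√n = 11.56
98% CI: t* = 2.528, (67.69, 81.71), width = 2 · t* · s/√n = 14.01

The 98% CI is wider by 14.01 - 11.56 = 2.45.
Higher confidence requires a wider interval.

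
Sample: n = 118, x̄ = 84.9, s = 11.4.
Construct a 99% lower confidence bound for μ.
μ ≥ 82.42

Lower bound (one-sided):
t* = 2.359 (one-sided for 99%)
Lower bound = x̄ - t* · s/√n = 84.9 - 2.359 · 11.4/√118 = 82.42

We are 99% confident that μ ≥ 82.42.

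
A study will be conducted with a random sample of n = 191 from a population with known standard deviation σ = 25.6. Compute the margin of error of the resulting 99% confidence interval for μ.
Margin of error = 4.77

Margin of error = z* · σ/√n
= 2.576 · 25.6/√191
= 2.576 · 25.6/13.8203
= 4.77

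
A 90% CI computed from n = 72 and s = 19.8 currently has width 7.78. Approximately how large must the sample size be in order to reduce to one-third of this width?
n ≈ 648

CI width ∝ 1/√n
To reduce width by factor 3, need √n to grow by 3 → need 3² = 9 times as many samples.

Current: n = 72, width = 7.78
New: n = 648, width ≈ 2.56

Width reduced by factor of 7.78/2.56 = 3.04.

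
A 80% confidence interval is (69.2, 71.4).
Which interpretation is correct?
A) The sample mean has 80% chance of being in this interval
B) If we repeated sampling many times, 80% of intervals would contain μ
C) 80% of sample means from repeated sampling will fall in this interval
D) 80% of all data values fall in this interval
B

A) Wrong — x̄ is observed and sits in the interval by construction.
B) Correct — this is the frequentist long-run coverage interpretation.
C) Wrong — coverage applies to intervals containing μ, not to future x̄ values.
D) Wrong — a CI is about the parameter μ, not individual data values.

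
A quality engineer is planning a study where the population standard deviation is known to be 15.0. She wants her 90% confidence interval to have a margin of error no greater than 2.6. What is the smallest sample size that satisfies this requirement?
n ≥ 91

For margin E ≤ 2.6:
n ≥ (z* · σ / E)²
n ≥ (1.645 · 15.0 / 2.6)²
n ≥ 90.07

Minimum n = 91 (rounding up)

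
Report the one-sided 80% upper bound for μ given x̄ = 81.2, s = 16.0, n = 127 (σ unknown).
μ ≤ 82.40

Upper bound (one-sided):
t* = 0.844 (one-sided for 80%)
Upper bound = x̄ + t* · s/√n = 81.2 + 0.844 · 16.0/√127 = 82.40

We are 80% confident that μ ≤ 82.40.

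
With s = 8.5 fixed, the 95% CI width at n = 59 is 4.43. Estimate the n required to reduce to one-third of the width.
n ≈ 531

CI width ∝ 1/√n
To reduce width by factor 3, need √n to grow by 3 → need 3² = 9 times as many samples.

Current: n = 59, width = 4.43
New: n = 531, width ≈ 1.45

Width reduced by factor of 4.43/1.45 = 3.06.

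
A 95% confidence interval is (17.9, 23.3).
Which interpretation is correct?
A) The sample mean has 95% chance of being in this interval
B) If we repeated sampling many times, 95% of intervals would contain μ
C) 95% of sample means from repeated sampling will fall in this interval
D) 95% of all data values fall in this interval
B

A) Wrong — x̄ is observed and sits in the interval by construction.
B) Correct — this is the frequentist long-run coverage interpretation.
C) Wrong — coverage applies to intervals containing μ, not to future x̄ values.
D) Wrong — a CI is about the parameter μ, not individual data values.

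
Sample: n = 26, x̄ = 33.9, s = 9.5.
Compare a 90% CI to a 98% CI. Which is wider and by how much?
98% CI is wider by 2.90

df = 25
90% CI: t* = 1.708, (30.72, 37.08), width = 2 · t* · s/√n = 6.36
98% CI: t* = 2.485, (29.27, 38.53), width = 2 · t* · s/√n = 9.26

The 98% CI is wider by 9.26 - 6.36 = 2.90.
Higher confidence requires a wider interval.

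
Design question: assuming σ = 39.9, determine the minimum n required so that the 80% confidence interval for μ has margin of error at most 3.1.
n ≥ 273

For margin E ≤ 3.1:
n ≥ (z* · σ / E)²
n ≥ (1.282 · 39.9 / 3.1)²
n ≥ 272.27

Minimum n = 273 (rounding up)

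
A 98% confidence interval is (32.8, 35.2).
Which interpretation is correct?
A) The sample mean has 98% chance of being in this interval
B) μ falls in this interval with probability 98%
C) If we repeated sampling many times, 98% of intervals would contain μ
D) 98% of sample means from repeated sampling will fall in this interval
C

A) Wrong — x̄ is observed and sits in the interval by construction.
B) Wrong — μ is fixed; the randomness lives in the interval, not in μ.
C) Correct — this is the frequentist long-run coverage interpretation.
D) Wrong — coverage applies to intervals containing μ, not to future x̄ values.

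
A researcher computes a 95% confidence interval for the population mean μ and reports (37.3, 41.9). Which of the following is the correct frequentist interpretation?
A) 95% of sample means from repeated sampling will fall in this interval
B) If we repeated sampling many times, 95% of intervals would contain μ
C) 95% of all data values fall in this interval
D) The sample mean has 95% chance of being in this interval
B

A) Wrong — coverage applies to intervals containing μ, not to future x̄ values.
B) Correct — this is the frequentist long-run coverage interpretation.
C) Wrong — a CI is about the parameter μ, not individual data values.
D) Wrong — x̄ is observed and sits in the interval by construction.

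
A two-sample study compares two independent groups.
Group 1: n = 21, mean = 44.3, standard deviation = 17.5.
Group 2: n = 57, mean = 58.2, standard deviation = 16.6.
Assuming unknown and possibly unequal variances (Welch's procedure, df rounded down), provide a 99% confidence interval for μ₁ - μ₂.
(-25.92, -1.88)

Difference: x̄₁ - x̄₂ = -13.90
SE = √(s₁²/n₁ + s₂²/n₂) = √(17.5²/21 + 16.6²/57) = 4.4066
df = 34.12 → 34 (Welch–Satterthwaite, rounded down)
t* = 2.728

CI: -13.90 ± 2.728 · 4.4066 = -13.90 ± 12.02 = (-25.92, -1.88)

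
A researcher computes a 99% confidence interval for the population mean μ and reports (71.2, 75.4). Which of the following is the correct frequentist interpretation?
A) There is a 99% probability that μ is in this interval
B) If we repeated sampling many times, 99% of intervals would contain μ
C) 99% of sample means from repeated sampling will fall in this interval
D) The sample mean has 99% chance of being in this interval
B

A) Wrong — μ is fixed; the randomness lives in the interval, not in μ.
B) Correct — this is the frequentist long-run coverage interpretation.
C) Wrong — coverage applies to intervals containing μ, not to future x̄ values.
D) Wrong — x̄ is observed and sits in the interval by construction.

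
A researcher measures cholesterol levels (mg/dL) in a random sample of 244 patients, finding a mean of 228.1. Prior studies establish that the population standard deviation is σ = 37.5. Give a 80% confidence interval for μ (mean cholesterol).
(225.02, 231.18)

z-interval (σ known):
z* = 1.282 for 80% confidence

Margin of error = z* · σ/√n = 1.282 · 37.5/√244 = 3.08

CI: (228.1 - 3.08, 228.1 + 3.08) = (225.02, 231.18)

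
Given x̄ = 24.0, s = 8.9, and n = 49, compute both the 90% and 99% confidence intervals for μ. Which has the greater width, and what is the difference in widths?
99% CI is wider by 2.56

df = 48
90% CI: t* = 1.677, (21.87, 26.13), width = 2 · t* · s/√n = 4.26
99% CI: t* = 2.682, (20.59, 27.41), width = 2 · t* · s/√n = 6.82

The 99% CI is wider by 6.82 - 4.26 = 2.56.
Higher confidence requires a wider interval.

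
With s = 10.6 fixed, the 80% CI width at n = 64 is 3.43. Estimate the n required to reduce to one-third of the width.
n ≈ 576

CI width ∝ 1/√n
To reduce width by factor 3, need √n to grow by 3 → need 3² = 9 times as many samples.

Current: n = 64, width = 3.43
New: n = 576, width ≈ 1.13

Width reduced by factor of 3.43/1.13 = 3.04.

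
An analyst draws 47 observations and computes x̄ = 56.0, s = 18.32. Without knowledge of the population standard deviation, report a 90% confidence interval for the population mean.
(51.51, 60.49)

t-interval (σ unknown):
df = n - 1 = 46
t* = 1.679 for 90% confidence

Margin of error = t* · s/√n = 1.679 · 18.32/√47 = 4.49

CI: (51.51, 60.49)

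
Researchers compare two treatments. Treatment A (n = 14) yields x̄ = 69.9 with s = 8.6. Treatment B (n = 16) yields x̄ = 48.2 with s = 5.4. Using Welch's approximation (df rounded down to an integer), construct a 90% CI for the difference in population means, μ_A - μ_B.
(17.11, 26.29)

Difference: x̄₁ - x̄₂ = 21.70
SE = √(s₁²/n₁ + s₂²/n₂) = √(8.6²/14 + 5.4²/16) = 2.6656
df = 21.32 → 21 (Welch–Satterthwaite, rounded down)
t* = 1.721

CI: 21.70 ± 1.721 · 2.6656 = 21.70 ± 4.59 = (17.11, 26.29)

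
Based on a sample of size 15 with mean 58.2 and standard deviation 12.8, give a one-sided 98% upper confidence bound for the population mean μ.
μ ≤ 65.68

Upper bound (one-sided):
t* = 2.264 (one-sided for 98%)
Upper bound = x̄ + t* · s/√n = 58.2 + 2.264 · 12.8/√15 = 65.68

We are 98% confident that μ ≤ 65.68.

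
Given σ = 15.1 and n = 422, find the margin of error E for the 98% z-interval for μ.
Margin of error = 1.71

Margin of error = z* · σ/√n
= 2.326 · 15.1/√422
= 2.326 · 15.1/20.5426
= 1.71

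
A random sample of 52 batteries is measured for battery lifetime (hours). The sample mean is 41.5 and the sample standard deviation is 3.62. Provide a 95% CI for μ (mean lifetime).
(40.49, 42.51)

t-interval (σ unknown):
df = n - 1 = 51
t* = 2.008 for 95% confidence

Margin of error = t* · s/√n = 2.008 · 3.62/√52 = 1.01

CI: (40.49, 42.51)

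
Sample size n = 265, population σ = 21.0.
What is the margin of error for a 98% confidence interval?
Margin of error = 3.00

Margin of error = z* · σ/√n
= 2.326 · 21.0/√265
= 2.326 · 21.0/16.2788
= 3.00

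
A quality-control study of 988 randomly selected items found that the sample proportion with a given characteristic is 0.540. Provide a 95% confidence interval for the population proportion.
(0.509, 0.571)

Proportion CI:
SE = √(p̂(1-p̂)/n) = √(0.540 · 0.460 / 988) = 0.01586

z* = 1.960
Margin = z* · SE = 1.960 · 0.01586 = 0.0311

CI: 0.540 ± 0.0311 = (0.509, 0.571)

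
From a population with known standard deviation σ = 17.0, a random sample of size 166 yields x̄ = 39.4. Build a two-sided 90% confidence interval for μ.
(37.23, 41.57)

z-interval (σ known):
z* = 1.645 for 90% confidence

Margin of error = z* · σ/√n = 1.645 · 17.0/√166 = 2.17

CI: (39.4 - 2.17, 39.4 + 2.17) = (37.23, 41.57)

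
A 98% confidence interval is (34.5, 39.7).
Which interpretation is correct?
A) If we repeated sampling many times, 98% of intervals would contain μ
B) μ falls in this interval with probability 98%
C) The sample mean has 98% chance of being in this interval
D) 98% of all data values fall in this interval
A

A) Correct — this is the frequentist long-run coverage interpretation.
B) Wrong — μ is fixed; the randomness lives in the interval, not in μ.
C) Wrong — x̄ is observed and sits in the interval by construction.
D) Wrong — a CI is about the parameter μ, not individual data values.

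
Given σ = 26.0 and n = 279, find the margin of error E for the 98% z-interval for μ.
Margin of error = 3.62

Margin of error = z* · σ/√n
= 2.326 · 26.0/√279
= 2.326 · 26.0/16.7033
= 3.62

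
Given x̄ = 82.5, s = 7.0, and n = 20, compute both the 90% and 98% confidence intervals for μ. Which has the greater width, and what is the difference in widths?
98% CI is wider by 2.54

df = 19
90% CI: t* = 1.729, (79.79, 85.21), width = 2 · t* · s/√n = 5.41
98% CI: t* = 2.539, (78.53, 86.47), width = 2 · t* · s/√n = 7.95

The 98% CI is wider by 7.95 - 5.41 = 2.54.
Higher confidence requires a wider interval.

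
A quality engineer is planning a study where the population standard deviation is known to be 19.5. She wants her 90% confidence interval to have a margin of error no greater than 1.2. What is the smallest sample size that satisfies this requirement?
n ≥ 715

For margin E ≤ 1.2:
n ≥ (z* · σ / E)²
n ≥ (1.645 · 19.5 / 1.2)²
n ≥ 714.56

Minimum n = 715 (rounding up)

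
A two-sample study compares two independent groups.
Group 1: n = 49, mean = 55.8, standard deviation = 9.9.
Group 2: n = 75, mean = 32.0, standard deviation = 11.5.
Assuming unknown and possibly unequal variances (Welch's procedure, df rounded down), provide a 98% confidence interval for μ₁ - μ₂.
(19.22, 28.38)

Difference: x̄₁ - x̄₂ = 23.80
SE = √(s₁²/n₁ + s₂²/n₂) = √(9.9²/49 + 11.5²/75) = 1.9400
df = 112.98 → 112 (Welch–Satterthwaite, rounded down)
t* = 2.360

CI: 23.80 ± 2.360 · 1.9400 = 23.80 ± 4.58 = (19.22, 28.38)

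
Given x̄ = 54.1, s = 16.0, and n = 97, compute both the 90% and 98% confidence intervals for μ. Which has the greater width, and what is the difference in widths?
98% CI is wider by 2.29

df = 96
90% CI: t* = 1.661, (51.40, 56.80), width = 2 · t* · s/√n = 5.40
98% CI: t* = 2.366, (50.26, 57.94), width = 2 · t* · s/√n = 7.69

The 98% CI is wider by 7.69 - 5.40 = 2.29.
Higher confidence requires a wider interval.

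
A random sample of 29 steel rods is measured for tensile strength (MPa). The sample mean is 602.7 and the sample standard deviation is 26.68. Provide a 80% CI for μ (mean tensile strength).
(596.19, 609.21)

t-interval (σ unknown):
df = n - 1 = 28
t* = 1.313 for 80% confidence

Margin of error = t* · s/√n = 1.313 · 26.68/√29 = 6.51

CI: (596.19, 609.21)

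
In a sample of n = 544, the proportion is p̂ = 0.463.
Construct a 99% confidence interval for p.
(0.408, 0.518)

Proportion CI:
SE = √(p̂(1-p̂)/n) = √(0.463 · 0.537 / 544) = 0.02138

z* = 2.576
Margin = z* · SE = 2.576 · 0.02138 = 0.0551

CI: 0.463 ± 0.0551 = (0.408, 0.518)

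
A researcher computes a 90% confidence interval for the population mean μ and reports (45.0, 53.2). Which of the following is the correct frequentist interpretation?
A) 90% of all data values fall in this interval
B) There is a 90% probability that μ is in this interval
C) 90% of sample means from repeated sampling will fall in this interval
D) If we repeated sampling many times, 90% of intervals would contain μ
D

A) Wrong — a CI is about the parameter μ, not individual data values.
B) Wrong — μ is fixed; the randomness lives in the interval, not in μ.
C) Wrong — coverage applies to intervals containing μ, not to future x̄ values.
D) Correct — this is the frequentist long-run coverage interpretation.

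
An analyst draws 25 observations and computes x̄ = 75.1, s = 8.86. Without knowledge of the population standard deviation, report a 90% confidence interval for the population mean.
(72.07, 78.13)

t-interval (σ unknown):
df = n - 1 = 24
t* = 1.711 for 90% confidence

Margin of error = t* · s/√n = 1.711 · 8.86/√25 = 3.03

CI: (72.07, 78.13)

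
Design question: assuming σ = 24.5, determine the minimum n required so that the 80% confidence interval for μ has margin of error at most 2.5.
n ≥ 158

For margin E ≤ 2.5:
n ≥ (z* · σ / E)²
n ≥ (1.282 · 24.5 / 2.5)²
n ≥ 157.84

Minimum n = 158 (rounding up)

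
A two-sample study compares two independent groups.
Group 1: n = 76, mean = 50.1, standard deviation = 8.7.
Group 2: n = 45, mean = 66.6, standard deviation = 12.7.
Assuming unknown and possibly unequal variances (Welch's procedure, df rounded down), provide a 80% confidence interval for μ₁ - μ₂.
(-19.27, -13.73)

Difference: x̄₁ - x̄₂ = -16.50
SE = √(s₁²/n₁ + s₂²/n₂) = √(8.7²/76 + 12.7²/45) = 2.1401
df = 68.74 → 68 (Welch–Satterthwaite, rounded down)
t* = 1.294

CI: -16.50 ± 1.294 · 2.1401 = -16.50 ± 2.77 = (-19.27, -13.73)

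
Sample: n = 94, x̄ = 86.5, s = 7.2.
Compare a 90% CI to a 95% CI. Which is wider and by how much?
95% CI is wider by 0.48

df = 93
90% CI: t* = 1.661, (85.27, 87.73), width = 2 · t* · s/√n = 2.47
95% CI: t* = 1.986, (85.03, 87.97), width = 2 · t* · s/√n = 2.95

The 95% CI is wider by 2.95 - 2.47 = 0.48.
Higher confidence requires a wider interval.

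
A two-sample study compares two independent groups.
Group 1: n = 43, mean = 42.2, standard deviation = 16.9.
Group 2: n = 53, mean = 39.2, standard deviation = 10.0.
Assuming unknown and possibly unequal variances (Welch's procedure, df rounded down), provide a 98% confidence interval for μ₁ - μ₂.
(-3.97, 9.97)

Difference: x̄₁ - x̄₂ = 3.00
SE = √(s₁²/n₁ + s₂²/n₂) = √(16.9²/43 + 10.0²/53) = 2.9204
df = 65.01 → 65 (Welch–Satterthwaite, rounded down)
t* = 2.385

CI: 3.00 ± 2.385 · 2.9204 = 3.00 ± 6.97 = (-3.97, 9.97)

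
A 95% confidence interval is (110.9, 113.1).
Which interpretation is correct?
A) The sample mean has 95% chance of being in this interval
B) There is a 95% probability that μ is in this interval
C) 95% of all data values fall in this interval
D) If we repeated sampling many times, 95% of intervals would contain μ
D

A) Wrong — x̄ is observed and sits in the interval by construction.
B) Wrong — μ is fixed; the randomness lives in the interval, not in μ.
C) Wrong — a CI is about the parameter μ, not individual data values.
D) Correct — this is the frequentist long-run coverage interpretation.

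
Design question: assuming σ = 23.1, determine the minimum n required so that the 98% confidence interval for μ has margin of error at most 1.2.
n ≥ 2005

For margin E ≤ 1.2:
n ≥ (z* · σ / E)²
n ≥ (2.326 · 23.1 / 1.2)²
n ≥ 2004.85

Minimum n = 2005 (rounding up)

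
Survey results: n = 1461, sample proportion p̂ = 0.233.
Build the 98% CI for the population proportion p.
(0.207, 0.259)

Proportion CI:
SE = √(p̂(1-p̂)/n) = √(0.233 · 0.767 / 1461) = 0.01106

z* = 2.326
Margin = z* · SE = 2.326 · 0.01106 = 0.0257

CI: 0.233 ± 0.0257 = (0.207, 0.259)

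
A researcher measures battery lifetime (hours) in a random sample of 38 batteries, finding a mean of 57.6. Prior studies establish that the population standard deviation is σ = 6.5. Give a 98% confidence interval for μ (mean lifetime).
(55.15, 60.05)

z-interval (σ known):
z* = 2.326 for 98% confidence

Margin of error = z* · σ/√n = 2.326 · 6.5/√38 = 2.45

CI: (57.6 - 2.45, 57.6 + 2.45) = (55.15, 60.05)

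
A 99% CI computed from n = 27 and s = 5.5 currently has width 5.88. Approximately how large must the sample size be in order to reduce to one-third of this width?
n ≈ 243

CI width ∝ 1/√n
To reduce width by factor 3, need √n to grow by 3 → need 3² = 9 times as many samples.

Current: n = 27, width = 5.88
New: n = 243, width ≈ 1.83

Width reduced by factor of 5.88/1.83 = 3.21.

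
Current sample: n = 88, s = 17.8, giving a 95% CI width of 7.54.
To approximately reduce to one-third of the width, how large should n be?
n ≈ 792

CI width ∝ 1/√n
To reduce width by factor 3, need √n to grow by 3 → need 3² = 9 times as many samples.

Current: n = 88, width = 7.54
New: n = 792, width ≈ 2.48

Width reduced by factor of 7.54/2.48 = 3.04.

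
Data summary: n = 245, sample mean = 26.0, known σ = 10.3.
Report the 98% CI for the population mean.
(24.47, 27.53)

z-interval (σ known):
z* = 2.326 for 98% confidence

Margin of error = z* · σ/√n = 2.326 · 10.3/√245 = 1.53

CI: (26.0 - 1.53, 26.0 + 1.53) = (24.47, 27.53)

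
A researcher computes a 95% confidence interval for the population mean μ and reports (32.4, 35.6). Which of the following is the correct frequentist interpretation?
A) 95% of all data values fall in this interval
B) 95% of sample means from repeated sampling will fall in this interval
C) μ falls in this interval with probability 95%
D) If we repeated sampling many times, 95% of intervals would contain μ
D

A) Wrong — a CI is about the parameter μ, not individual data values.
B) Wrong — coverage applies to intervals containing μ, not to future x̄ values.
C) Wrong — μ is fixed; the randomness lives in the interval, not in μ.
D) Correct — this is the frequentist long-run coverage interpretation.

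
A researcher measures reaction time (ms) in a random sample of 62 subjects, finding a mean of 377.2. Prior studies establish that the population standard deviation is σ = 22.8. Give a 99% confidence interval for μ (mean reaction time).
(369.74, 384.66)

z-interval (σ known):
z* = 2.576 for 99% confidence

Margin of error = z* · σ/√n = 2.576 · 22.8/√62 = 7.46

CI: (377.2 - 7.46, 377.2 + 7.46) = (369.74, 384.66)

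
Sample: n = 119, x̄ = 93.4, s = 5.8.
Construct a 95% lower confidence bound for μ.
μ ≥ 92.52

Lower bound (one-sided):
t* = 1.658 (one-sided for 95%)
Lower bound = x̄ - t* · s/√n = 93.4 - 1.658 · 5.8/√119 = 92.52

We are 95% confident that μ ≥ 92.52.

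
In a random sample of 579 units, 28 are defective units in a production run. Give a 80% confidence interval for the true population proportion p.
(0.037, 0.060)

Proportion CI:
p̂ = 28/579 = 0.04836
SE = √(p̂(1-p̂)/n) = √(0.04836 · 0.95164 / 579) = 0.00892

z* = 1.282
Margin = z* · SE = 1.282 · 0.00892 = 0.0114

CI: 0.04836 ± 0.0114 = (0.037, 0.060)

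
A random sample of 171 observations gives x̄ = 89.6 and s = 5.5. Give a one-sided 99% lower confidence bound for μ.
μ ≥ 88.61

Lower bound (one-sided):
t* = 2.348 (one-sided for 99%)
Lower bound = x̄ - t* · s/√n = 89.6 - 2.348 · 5.5/√171 = 88.61

We are 99% confident that μ ≥ 88.61.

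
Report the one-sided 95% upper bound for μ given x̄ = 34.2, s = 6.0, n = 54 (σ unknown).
μ ≤ 35.57

Upper bound (one-sided):
t* = 1.674 (one-sided for 95%)
Upper bound = x̄ + t* · s/√n = 34.2 + 1.674 · 6.0/√54 = 35.57

We are 95% confident that μ ≤ 35.57.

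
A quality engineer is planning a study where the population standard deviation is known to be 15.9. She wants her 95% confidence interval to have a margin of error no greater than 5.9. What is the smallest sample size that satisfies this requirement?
n ≥ 28

For margin E ≤ 5.9:
n ≥ (z* · σ / E)²
n ≥ (1.960 · 15.9 / 5.9)²
n ≥ 27.90

Minimum n = 28 (rounding up)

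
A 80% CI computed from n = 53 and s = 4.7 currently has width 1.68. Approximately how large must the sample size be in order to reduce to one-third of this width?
n ≈ 477

CI width ∝ 1/√n
To reduce width by factor 3, need √n to grow by 3 → need 3² = 9 times as many samples.

Current: n = 53, width = 1.68
New: n = 477, width ≈ 0.55

Width reduced by factor of 1.68/0.55 = 3.05.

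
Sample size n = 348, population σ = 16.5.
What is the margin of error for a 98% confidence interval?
Margin of error = 2.06

Margin of error = z* · σ/√n
= 2.326 · 16.5/√348
= 2.326 · 16.5/18.6548
= 2.06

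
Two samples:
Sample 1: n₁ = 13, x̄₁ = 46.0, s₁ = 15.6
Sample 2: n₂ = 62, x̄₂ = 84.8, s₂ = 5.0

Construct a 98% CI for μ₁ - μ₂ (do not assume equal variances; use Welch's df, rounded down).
(-50.52, -27.08)

Difference: x̄₁ - x̄₂ = -38.80
SE = √(s₁²/n₁ + s₂²/n₂) = √(15.6²/13 + 5.0²/62) = 4.3730
df = 12.52 → 12 (Welch–Satterthwaite, rounded down)
t* = 2.681

CI: -38.80 ± 2.681 · 4.3730 = -38.80 ± 11.72 = (-50.52, -27.08)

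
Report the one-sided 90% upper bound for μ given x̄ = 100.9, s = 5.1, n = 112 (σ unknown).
μ ≤ 101.52

Upper bound (one-sided):
t* = 1.289 (one-sided for 90%)
Upper bound = x̄ + t* · s/√n = 100.9 + 1.289 · 5.1/√112 = 101.52

We are 90% confident that μ ≤ 101.52.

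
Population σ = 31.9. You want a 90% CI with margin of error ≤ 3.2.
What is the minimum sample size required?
n ≥ 269

For margin E ≤ 3.2:
n ≥ (z* · σ / E)²
n ≥ (1.645 · 31.9 / 3.2)²
n ≥ 268.91

Minimum n = 269 (rounding up)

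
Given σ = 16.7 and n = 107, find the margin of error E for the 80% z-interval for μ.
Margin of error = 2.07

Margin of error = z* · σ/√n
= 1.282 · 16.7/√107
= 1.282 · 16.7/10.3441
= 2.07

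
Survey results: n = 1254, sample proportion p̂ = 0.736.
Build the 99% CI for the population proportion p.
(0.704, 0.768)

Proportion CI:
SE = √(p̂(1-p̂)/n) = √(0.736 · 0.264 / 1254) = 0.01245

z* = 2.576
Margin = z* · SE = 2.576 · 0.01245 = 0.0321

CI: 0.736 ± 0.0321 = (0.704, 0.768)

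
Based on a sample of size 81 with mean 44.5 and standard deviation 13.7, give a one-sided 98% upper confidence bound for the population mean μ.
μ ≤ 47.68

Upper bound (one-sided):
t* = 2.088 (one-sided for 98%)
Upper bound = x̄ + t* · s/√n = 44.5 + 2.088 · 13.7/√81 = 47.68

We are 98% confident that μ ≤ 47.68.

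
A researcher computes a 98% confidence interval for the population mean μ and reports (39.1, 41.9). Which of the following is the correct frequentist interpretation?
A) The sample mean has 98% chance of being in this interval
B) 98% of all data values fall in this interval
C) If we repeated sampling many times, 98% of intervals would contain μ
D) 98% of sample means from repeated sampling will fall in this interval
C

A) Wrong — x̄ is observed and sits in the interval by construction.
B) Wrong — a CI is about the parameter μ, not individual data values.
C) Correct — this is the frequentist long-run coverage interpretation.
D) Wrong — coverage applies to intervals containing μ, not to future x̄ values.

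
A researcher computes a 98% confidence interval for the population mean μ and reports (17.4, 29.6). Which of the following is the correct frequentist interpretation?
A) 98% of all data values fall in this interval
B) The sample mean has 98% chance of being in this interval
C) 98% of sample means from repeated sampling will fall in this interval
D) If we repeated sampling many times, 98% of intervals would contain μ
D

A) Wrong — a CI is about the parameter μ, not individual data values.
B) Wrong — x̄ is observed and sits in the interval by construction.
C) Wrong — coverage applies to intervals containing μ, not to future x̄ values.
D) Correct — this is the frequentist long-run coverage interpretation.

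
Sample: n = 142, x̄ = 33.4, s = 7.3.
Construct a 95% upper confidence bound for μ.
μ ≤ 34.41

Upper bound (one-sided):
t* = 1.656 (one-sided for 95%)
Upper bound = x̄ + t* · s/√n = 33.4 + 1.656 · 7.3/√142 = 34.41

We are 95% confident that μ ≤ 34.41.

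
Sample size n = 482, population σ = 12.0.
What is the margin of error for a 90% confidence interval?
Margin of error = 0.90

Margin of error = z* · σ/√n
= 1.645 · 12.0/√482
= 1.645 · 12.0/21.9545
= 0.90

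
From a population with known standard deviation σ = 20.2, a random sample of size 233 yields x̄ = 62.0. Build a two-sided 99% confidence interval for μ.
(58.59, 65.41)

z-interval (σ known):
z* = 2.576 for 99% confidence

Margin of error = z* · σ/√n = 2.576 · 20.2/√233 = 3.41

CI: (62.0 - 3.41, 62.0 + 3.41) = (58.59, 65.41)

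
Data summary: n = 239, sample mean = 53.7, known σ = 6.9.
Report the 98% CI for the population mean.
(52.66, 54.74)

z-interval (σ known):
z* = 2.326 for 98% confidence

Margin of error = z* · σ/√n = 2.326 · 6.9/√239 = 1.04

CI: (53.7 - 1.04, 53.7 + 1.04) = (52.66, 54.74)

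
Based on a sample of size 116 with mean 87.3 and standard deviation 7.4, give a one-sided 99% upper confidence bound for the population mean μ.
μ ≤ 88.92

Upper bound (one-sided):
t* = 2.359 (one-sided for 99%)
Upper bound = x̄ + t* · s/√n = 87.3 + 2.359 · 7.4/√116 = 88.92

We are 99% confident that μ ≤ 88.92.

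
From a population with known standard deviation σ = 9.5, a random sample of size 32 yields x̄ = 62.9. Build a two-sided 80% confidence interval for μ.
(60.75, 65.05)

z-interval (σ known):
z* = 1.282 for 80% confidence

Margin of error = z* · σ/√n = 1.282 · 9.5/√32 = 2.15

CI: (62.9 - 2.15, 62.9 + 2.15) = (60.75, 65.05)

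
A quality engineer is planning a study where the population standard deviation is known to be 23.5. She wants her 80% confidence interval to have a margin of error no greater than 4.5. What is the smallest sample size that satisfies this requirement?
n ≥ 45

For margin E ≤ 4.5:
n ≥ (z* · σ / E)²
n ≥ (1.282 · 23.5 / 4.5)²
n ≥ 44.82

Minimum n = 45 (rounding up)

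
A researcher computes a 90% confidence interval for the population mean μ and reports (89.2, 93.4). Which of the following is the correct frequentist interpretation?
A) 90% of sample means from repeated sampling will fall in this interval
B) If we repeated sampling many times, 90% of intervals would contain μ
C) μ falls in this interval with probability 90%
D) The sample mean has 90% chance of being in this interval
B

A) Wrong — coverage applies to intervals containing μ, not to future x̄ values.
B) Correct — this is the frequentist long-run coverage interpretation.
C) Wrong — μ is fixed; the randomness lives in the interval, not in μ.
D) Wrong — x̄ is observed and sits in the interval by construction.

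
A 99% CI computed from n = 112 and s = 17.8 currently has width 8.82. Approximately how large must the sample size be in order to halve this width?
n ≈ 448

CI width ∝ 1/√n
To reduce width by factor 2, need √n to grow by 2 → need 2² = 4 times as many samples.

Current: n = 112, width = 8.82
New: n = 448, width ≈ 4.35

Width reduced by factor of 8.82/4.35 = 2.03.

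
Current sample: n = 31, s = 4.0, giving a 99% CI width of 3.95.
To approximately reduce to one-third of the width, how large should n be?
n ≈ 279

CI width ∝ 1/√n
To reduce width by factor 3, need √n to grow by 3 → need 3² = 9 times as many samples.

Current: n = 31, width = 3.95
New: n = 279, width ≈ 1.24

Width reduced by factor of 3.95/1.24 = 3.19.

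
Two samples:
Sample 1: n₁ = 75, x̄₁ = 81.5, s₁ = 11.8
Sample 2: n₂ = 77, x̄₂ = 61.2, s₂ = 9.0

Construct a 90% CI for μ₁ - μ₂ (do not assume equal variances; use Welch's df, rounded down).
(17.48, 23.12)

Difference: x̄₁ - x̄₂ = 20.30
SE = √(s₁²/n₁ + s₂²/n₂) = √(11.8²/75 + 9.0²/77) = 1.7054
df = 138.36 → 138 (Welch–Satterthwaite, rounded down)
t* = 1.656

CI: 20.30 ± 1.656 · 1.7054 = 20.30 ± 2.82 = (17.48, 23.12)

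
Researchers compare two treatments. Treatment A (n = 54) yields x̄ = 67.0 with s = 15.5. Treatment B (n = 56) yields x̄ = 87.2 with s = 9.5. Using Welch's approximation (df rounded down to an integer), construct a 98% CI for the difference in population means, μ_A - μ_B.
(-26.03, -14.37)

Difference: x̄₁ - x̄₂ = -20.20
SE = √(s₁²/n₁ + s₂²/n₂) = √(15.5²/54 + 9.5²/56) = 2.4618
df = 87.31 → 87 (Welch–Satterthwaite, rounded down)
t* = 2.370

CI: -20.20 ± 2.370 · 2.4618 = -20.20 ± 5.83 = (-26.03, -14.37)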